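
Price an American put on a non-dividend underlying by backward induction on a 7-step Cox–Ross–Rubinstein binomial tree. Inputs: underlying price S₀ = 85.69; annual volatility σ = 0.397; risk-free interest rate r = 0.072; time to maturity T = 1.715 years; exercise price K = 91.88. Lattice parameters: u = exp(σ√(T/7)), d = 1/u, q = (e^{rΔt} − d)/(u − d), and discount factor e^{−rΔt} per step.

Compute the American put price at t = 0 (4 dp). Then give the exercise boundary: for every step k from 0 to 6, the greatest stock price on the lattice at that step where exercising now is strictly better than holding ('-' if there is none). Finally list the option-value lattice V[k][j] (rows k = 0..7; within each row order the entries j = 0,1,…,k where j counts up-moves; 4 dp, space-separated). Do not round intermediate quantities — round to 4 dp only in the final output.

params: Δt=0.24500 u=1.21714 d=0.82160 q=0.49602 e^(-rΔt)=0.98251
t_7 payoffs: 70.2258 59.8007 44.3566 21.4773 0.0000 0.0000 0.0000 0.0000
t_6: node(6,0) S=26.3563 payoff=65.5237 vs cont=63.9172 → 65.5237 [stop]  node(6,1) S=39.0451 payoff=52.8349 vs cont=51.2284 → 52.8349 [stop]  node(6,2) S=57.8426 payoff=34.0374 vs cont=32.4308 → 34.0374 [stop]  node(6,3) S=85.6900 payoff=6.1900 vs cont=10.6348 → 10.6348 [wait]  node(6,4) S=126.9440 payoff=0.0000 vs cont=0.0000 → 0.0000 [wait]  node(6,5) S=188.0591 payoff=0.0000 vs cont=0.0000 → 0.0000 [wait]  node(6,6) S=278.5969 payoff=0.0000 vs cont=0.0000 → 0.0000 [wait]  ⇒ S*(6)=57.8426
t_5: node(5,0) S=32.0793 payoff=59.8007 vs cont=58.1941 → 59.8007 [stop]  node(5,1) S=47.5234 payoff=44.3566 vs cont=42.7501 → 44.3566 [stop]  node(5,2) S=70.4027 payoff=21.4773 vs cont=22.0370 → 22.0370 [wait]  node(5,3) S=104.2968 payoff=0.0000 vs cont=5.2660 → 5.2660 [wait]  node(5,4) S=154.5088 payoff=0.0000 vs cont=0.0000 → 0.0000 [wait]  node(5,5) S=228.8945 payoff=0.0000 vs cont=0.0000 → 0.0000 [wait]  ⇒ S*(5)=47.5234
t_4: node(4,0) S=39.0451 payoff=52.8349 vs cont=51.2284 → 52.8349 [stop]  node(4,1) S=57.8426 payoff=34.0374 vs cont=32.7035 → 34.0374 [stop]  node(4,2) S=85.6900 payoff=6.1900 vs cont=13.4783 → 13.4783 [wait]  node(4,3) S=126.9440 payoff=0.0000 vs cont=2.6075 → 2.6075 [wait]  node(4,4) S=188.0591 payoff=0.0000 vs cont=0.0000 → 0.0000 [wait]  ⇒ S*(4)=57.8426
t_3: node(3,0) S=47.5234 payoff=44.3566 vs cont=42.7501 → 44.3566 [stop]  node(3,1) S=70.4027 payoff=21.4773 vs cont=23.4227 → 23.4227 [wait]  node(3,2) S=104.2968 payoff=0.0000 vs cont=7.9447 → 7.9447 [wait]  node(3,3) S=154.5088 payoff=0.0000 vs cont=1.2912 → 1.2912 [wait]  ⇒ S*(3)=47.5234
t_2: node(2,0) S=57.8426 payoff=34.0374 vs cont=33.3789 → 34.0374 [stop]  node(2,1) S=85.6900 payoff=6.1900 vs cont=15.4700 → 15.4700 [wait]  node(2,2) S=126.9440 payoff=0.0000 vs cont=4.5632 → 4.5632 [wait]  ⇒ S*(2)=57.8426
t_1: node(1,0) S=70.4027 payoff=21.4773 vs cont=24.3934 → 24.3934 [wait]  node(1,1) S=104.2968 payoff=0.0000 vs cont=9.8840 → 9.8840 [wait]  ⇒ S*(1)=-
t_0: node(0,0) S=85.6900 payoff=6.1900 vs cont=16.8957 → 16.8957 [wait]  ⇒ S*(0)=-

price = 16.8957
boundary = - - 57.8426 47.5234 57.8426 47.5234 57.8426
tree:
16.8957
24.3934 9.8840
34.0374 15.4700 4.5632
44.3566 23.4227 7.9447 1.2912
52.8349 34.0374 13.4783 2.6075 0.0000
59.8007 44.3566 22.0370 5.2660 0.0000 0.0000
65.5237 52.8349 34.0374 10.6348 0.0000 0.0000 0.0000
70.2258 59.8007 44.3566 21.4773 0.0000 0.0000 0.0000 0.0000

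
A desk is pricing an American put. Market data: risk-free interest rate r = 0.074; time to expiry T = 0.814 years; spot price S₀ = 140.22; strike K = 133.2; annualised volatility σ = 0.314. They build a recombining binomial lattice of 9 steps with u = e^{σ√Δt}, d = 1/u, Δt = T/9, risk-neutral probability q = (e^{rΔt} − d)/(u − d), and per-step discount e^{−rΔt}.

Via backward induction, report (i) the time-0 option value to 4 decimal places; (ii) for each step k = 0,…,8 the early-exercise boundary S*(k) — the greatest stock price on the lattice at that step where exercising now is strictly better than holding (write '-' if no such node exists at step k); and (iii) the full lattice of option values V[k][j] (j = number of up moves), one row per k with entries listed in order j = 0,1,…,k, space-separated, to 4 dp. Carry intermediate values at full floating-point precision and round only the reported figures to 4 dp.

params: Δt=0.09044 u=1.09903 d=0.90989 q=0.51191 e^(-rΔt)=0.99333
t_9 payoffs: 73.2613 60.8014 45.7514 27.5728 5.6153 0.0000 0.0000 0.0000 0.0000 0.0000
t_8: node(8,0) S=65.8747 payoff=67.3253 vs cont=66.4368 → 67.3253 [stop]  node(8,1) S=79.5685 payoff=53.6315 vs cont=52.7429 → 53.6315 [stop]  node(8,2) S=96.1090 payoff=37.0910 vs cont=36.2024 → 37.0910 [stop]  node(8,3) S=116.0879 payoff=17.1121 vs cont=16.2235 → 17.1121 [stop]  node(8,4) S=140.2200 payoff=0.0000 vs cont=2.7225 → 2.7225 [wait]  node(8,5) S=169.3686 payoff=0.0000 vs cont=0.0000 → 0.0000 [wait]  node(8,6) S=204.5765 payoff=0.0000 vs cont=0.0000 → 0.0000 [wait]  node(8,7) S=247.1033 payoff=0.0000 vs cont=0.0000 → 0.0000 [wait]  node(8,8) S=298.4705 payoff=0.0000 vs cont=0.0000 → 0.0000 [wait]  ⇒ S*(8)=116.0879
t_7: node(7,0) S=72.3986 payoff=60.8014 vs cont=59.9129 → 60.8014 [stop]  node(7,1) S=87.4486 payoff=45.7514 vs cont=44.8629 → 45.7514 [stop]  node(7,2) S=105.6272 payoff=27.5728 vs cont=26.6843 → 27.5728 [stop]  node(7,3) S=127.5847 payoff=5.6153 vs cont=9.6808 → 9.6808 [wait]  node(7,4) S=154.1067 payoff=0.0000 vs cont=1.3199 → 1.3199 [wait]  node(7,5) S=186.1419 payoff=0.0000 vs cont=0.0000 → 0.0000 [wait]  node(7,6) S=224.8367 payoff=0.0000 vs cont=0.0000 → 0.0000 [wait]  node(7,7) S=271.5751 payoff=0.0000 vs cont=0.0000 → 0.0000 [wait]  ⇒ S*(7)=105.6272
t_6: node(6,0) S=79.5685 payoff=53.6315 vs cont=52.7429 → 53.6315 [stop]  node(6,1) S=96.1090 payoff=37.0910 vs cont=36.2024 → 37.0910 [stop]  node(6,2) S=116.0879 payoff=17.1121 vs cont=18.2909 → 18.2909 [wait]  node(6,3) S=140.2200 payoff=0.0000 vs cont=5.3648 → 5.3648 [wait]  node(6,4) S=169.3686 payoff=0.0000 vs cont=0.6399 → 0.6399 [wait]  node(6,5) S=204.5765 payoff=0.0000 vs cont=0.0000 → 0.0000 [wait]  node(6,6) S=247.1033 payoff=0.0000 vs cont=0.0000 → 0.0000 [wait]  ⇒ S*(6)=96.1090
t_5: node(5,0) S=87.4486 payoff=45.7514 vs cont=44.8629 → 45.7514 [stop]  node(5,1) S=105.6272 payoff=27.5728 vs cont=27.2837 → 27.5728 [stop]  node(5,2) S=127.5847 payoff=5.6153 vs cont=11.5959 → 11.5959 [wait]  node(5,3) S=154.1067 payoff=0.0000 vs cont=2.9264 → 2.9264 [wait]  node(5,4) S=186.1419 payoff=0.0000 vs cont=0.3103 → 0.3103 [wait]  node(5,5) S=224.8367 payoff=0.0000 vs cont=0.0000 → 0.0000 [wait]  ⇒ S*(5)=105.6272
t_4: node(4,0) S=96.1090 payoff=37.0910 vs cont=36.2024 → 37.0910 [stop]  node(4,1) S=116.0879 payoff=17.1121 vs cont=19.2647 → 19.2647 [wait]  node(4,2) S=140.2200 payoff=0.0000 vs cont=7.1102 → 7.1102 [wait]  node(4,3) S=169.3686 payoff=0.0000 vs cont=1.5766 → 1.5766 [wait]  node(4,4) S=204.5765 payoff=0.0000 vs cont=0.1504 → 0.1504 [wait]  ⇒ S*(4)=96.1090
t_3: node(3,0) S=105.6272 payoff=27.5728 vs cont=27.7789 → 27.7789 [wait]  node(3,1) S=127.5847 payoff=5.6153 vs cont=12.9556 → 12.9556 [wait]  node(3,2) S=154.1067 payoff=0.0000 vs cont=4.2489 → 4.2489 [wait]  node(3,3) S=186.1419 payoff=0.0000 vs cont=0.8409 → 0.8409 [wait]  ⇒ S*(3)=-
t_2: node(2,0) S=116.0879 payoff=17.1121 vs cont=20.0560 → 20.0560 [wait]  node(2,1) S=140.2200 payoff=0.0000 vs cont=8.4419 → 8.4419 [wait]  node(2,2) S=169.3686 payoff=0.0000 vs cont=2.4876 → 2.4876 [wait]  ⇒ S*(2)=-
t_1: node(1,0) S=127.5847 payoff=5.6153 vs cont=14.0164 → 14.0164 [wait]  node(1,1) S=154.1067 payoff=0.0000 vs cont=5.3578 → 5.3578 [wait]  ⇒ S*(1)=-
t_0: node(0,0) S=140.2200 payoff=0.0000 vs cont=9.5200 → 9.5200 [wait]  ⇒ S*(0)=-

price = 9.5200
boundary = - - - - 96.1090 105.6272 96.1090 105.6272 116.0879
tree:
9.5200
14.0164 5.3578
20.0560 8.4419 2.4876
27.7789 12.9556 4.2489 0.8409
37.0910 19.2647 7.1102 1.5766 0.1504
45.7514 27.5728 11.5959 2.9264 0.3103 0.0000
53.6315 37.0910 18.2909 5.3648 0.6399 0.0000 0.0000
60.8014 45.7514 27.5728 9.6808 1.3199 0.0000 0.0000 0.0000
67.3253 53.6315 37.0910 17.1121 2.7225 0.0000 0.0000 0.0000 0.0000
73.2613 60.8014 45.7514 27.5728 5.6153 0.0000 0.0000 0.0000 0.0000 0.0000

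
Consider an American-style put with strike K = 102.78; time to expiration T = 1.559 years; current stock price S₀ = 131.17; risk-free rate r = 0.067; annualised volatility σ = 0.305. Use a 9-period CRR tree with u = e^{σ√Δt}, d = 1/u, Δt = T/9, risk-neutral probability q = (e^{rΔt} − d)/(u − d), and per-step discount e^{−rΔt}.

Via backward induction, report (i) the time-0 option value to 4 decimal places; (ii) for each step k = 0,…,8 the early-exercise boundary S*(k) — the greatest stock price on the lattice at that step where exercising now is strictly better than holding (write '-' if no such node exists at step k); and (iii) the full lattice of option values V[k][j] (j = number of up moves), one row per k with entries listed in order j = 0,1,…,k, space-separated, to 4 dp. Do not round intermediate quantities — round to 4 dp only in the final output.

Δt=0.17322  u=1.13535  d=0.88079  q=0.51416  discount=0.98846
step 9 (expiry): payoffs max(K−S,0) = 60.9328 48.8381 33.2478 13.1517 0.0000 0.0000 0.0000 0.0000 0.0000 0.0000
step 8: (k=8,j=0): S=47.5113, (K−S)⁺=55.2687, hold=54.0828 ⇒ V=55.2687 exercise | (k=8,j=1): S=61.2429, (K−S)⁺=41.5371, hold=40.3511 ⇒ V=41.5371 exercise | (k=8,j=2): S=78.9434, (K−S)⁺=23.8366, hold=22.6507 ⇒ V=23.8366 exercise | (k=8,j=3): S=101.7595, (K−S)⁺=1.0205, hold=6.3158 ⇒ V=6.3158 continue | (k=8,j=4): S=131.1700, (K−S)⁺=0.0000, hold=0.0000 ⇒ V=0.0000 continue | (k=8,j=5): S=169.0807, (K−S)⁺=0.0000, hold=0.0000 ⇒ V=0.0000 continue | (k=8,j=6): S=217.9483, (K−S)⁺=0.0000, hold=0.0000 ⇒ V=0.0000 continue | (k=8,j=7): S=280.9396, (K−S)⁺=0.0000, hold=0.0000 ⇒ V=0.0000 continue | (k=8,j=8): S=362.1366, (K−S)⁺=0.0000, hold=0.0000 ⇒ V=0.0000 continue  boundary S*=78.9434
step 7: (k=7,j=0): S=53.9419, (K−S)⁺=48.8381, hold=47.6521 ⇒ V=48.8381 exercise | (k=7,j=1): S=69.5322, (K−S)⁺=33.2478, hold=32.0619 ⇒ V=33.2478 exercise | (k=7,j=2): S=89.6283, (K−S)⁺=13.1517, hold=14.6570 ⇒ V=14.6570 continue | (k=7,j=3): S=115.5327, (K−S)⁺=0.0000, hold=3.0330 ⇒ V=3.0330 continue | (k=7,j=4): S=148.9239, (K−S)⁺=0.0000, hold=0.0000 ⇒ V=0.0000 continue | (k=7,j=5): S=191.9657, (K−S)⁺=0.0000, hold=0.0000 ⇒ V=0.0000 continue | (k=7,j=6): S=247.4476, (K−S)⁺=0.0000, hold=0.0000 ⇒ V=0.0000 continue | (k=7,j=7): S=318.9648, (K−S)⁺=0.0000, hold=0.0000 ⇒ V=0.0000 continue  boundary S*=69.5322
step 6: (k=6,j=0): S=61.2429, (K−S)⁺=41.5371, hold=40.3511 ⇒ V=41.5371 exercise | (k=6,j=1): S=78.9434, (K−S)⁺=23.8366, hold=23.4157 ⇒ V=23.8366 exercise | (k=6,j=2): S=101.7595, (K−S)⁺=1.0205, hold=8.5802 ⇒ V=8.5802 continue | (k=6,j=3): S=131.1700, (K−S)⁺=0.0000, hold=1.4566 ⇒ V=1.4566 continue | (k=6,j=4): S=169.0807, (K−S)⁺=0.0000, hold=0.0000 ⇒ V=0.0000 continue | (k=6,j=5): S=217.9483, (K−S)⁺=0.0000, hold=0.0000 ⇒ V=0.0000 continue | (k=6,j=6): S=280.9396, (K−S)⁺=0.0000, hold=0.0000 ⇒ V=0.0000 continue  boundary S*=78.9434
step 5: (k=5,j=0): S=69.5322, (K−S)⁺=33.2478, hold=32.0619 ⇒ V=33.2478 exercise | (k=5,j=1): S=89.6283, (K−S)⁺=13.1517, hold=15.8078 ⇒ V=15.8078 continue | (k=5,j=2): S=115.5327, (K−S)⁺=0.0000, hold=4.8607 ⇒ V=4.8607 continue | (k=5,j=3): S=148.9239, (K−S)⁺=0.0000, hold=0.6995 ⇒ V=0.6995 continue | (k=5,j=4): S=191.9657, (K−S)⁺=0.0000, hold=0.0000 ⇒ V=0.0000 continue | (k=5,j=5): S=247.4476, (K−S)⁺=0.0000, hold=0.0000 ⇒ V=0.0000 continue  boundary S*=69.5322
step 4: (k=4,j=0): S=78.9434, (K−S)⁺=23.8366, hold=24.0006 ⇒ V=24.0006 continue | (k=4,j=1): S=101.7595, (K−S)⁺=1.0205, hold=10.0618 ⇒ V=10.0618 continue | (k=4,j=2): S=131.1700, (K−S)⁺=0.0000, hold=2.6898 ⇒ V=2.6898 continue | (k=4,j=3): S=169.0807, (K−S)⁺=0.0000, hold=0.3359 ⇒ V=0.3359 continue | (k=4,j=4): S=217.9483, (K−S)⁺=0.0000, hold=0.0000 ⇒ V=0.0000 continue  boundary S*=-
step 3: (k=3,j=0): S=89.6283, (K−S)⁺=13.1517, hold=16.6395 ⇒ V=16.6395 continue | (k=3,j=1): S=115.5327, (K−S)⁺=0.0000, hold=6.1990 ⇒ V=6.1990 continue | (k=3,j=2): S=148.9239, (K−S)⁺=0.0000, hold=1.4624 ⇒ V=1.4624 continue | (k=3,j=3): S=191.9657, (K−S)⁺=0.0000, hold=0.1613 ⇒ V=0.1613 continue  boundary S*=-
step 2: (k=2,j=0): S=101.7595, (K−S)⁺=1.0205, hold=11.1413 ⇒ V=11.1413 continue | (k=2,j=1): S=131.1700, (K−S)⁺=0.0000, hold=3.7202 ⇒ V=3.7202 continue | (k=2,j=2): S=169.0807, (K−S)⁺=0.0000, hold=0.7843 ⇒ V=0.7843 continue  boundary S*=-
step 1: (k=1,j=0): S=115.5327, (K−S)⁺=0.0000, hold=7.2411 ⇒ V=7.2411 continue | (k=1,j=1): S=148.9239, (K−S)⁺=0.0000, hold=2.1851 ⇒ V=2.1851 continue  boundary S*=-
step 0: (k=0,j=0): S=131.1700, (K−S)⁺=0.0000, hold=4.5880 ⇒ V=4.5880 continue  boundary S*=-

price = 4.5880
boundary = - - - - - 69.5322 78.9434 69.5322 78.9434
tree:
4.5880
7.2411 2.1851
11.1413 3.7202 0.7843
16.6395 6.1990 1.4624 0.1613
24.0006 10.0618 2.6898 0.3359 0.0000
33.2478 15.8078 4.8607 0.6995 0.0000 0.0000
41.5371 23.8366 8.5802 1.4566 0.0000 0.0000 0.0000
48.8381 33.2478 14.6570 3.0330 0.0000 0.0000 0.0000 0.0000
55.2687 41.5371 23.8366 6.3158 0.0000 0.0000 0.0000 0.0000 0.0000
60.9328 48.8381 33.2478 13.1517 0.0000 0.0000 0.0000 0.0000 0.0000 0.0000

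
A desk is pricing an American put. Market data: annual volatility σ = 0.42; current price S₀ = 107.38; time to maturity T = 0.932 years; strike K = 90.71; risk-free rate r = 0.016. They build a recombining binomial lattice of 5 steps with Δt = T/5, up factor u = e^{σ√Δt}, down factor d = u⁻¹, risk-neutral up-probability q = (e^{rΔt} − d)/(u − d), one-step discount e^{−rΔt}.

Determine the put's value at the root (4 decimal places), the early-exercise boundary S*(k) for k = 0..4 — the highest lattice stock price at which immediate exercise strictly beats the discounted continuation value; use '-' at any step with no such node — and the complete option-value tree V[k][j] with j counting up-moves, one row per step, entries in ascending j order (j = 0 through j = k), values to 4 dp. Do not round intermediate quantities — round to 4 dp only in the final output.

price = 7.9793
boundary = - - - 62.3261 74.7173
tree:
7.9793
12.5780 2.6966
19.2797 4.8859 0.1747
28.3839 8.8440 0.3262 0.0000
38.7201 15.9927 0.6093 0.0000 0.0000
47.3421 28.3839 1.1380 0.0000 0.0000 0.0000

params: Δt=0.18640 u=1.19881 d=0.83416 q=0.46298 e^(-rΔt)=0.99702
t_5 payoffs: 47.3421 28.3839 1.1380 0.0000 0.0000 0.0000
t_4: node(4,0) S=51.9899 payoff=38.7201 vs cont=38.4500 → 38.7201 [stop]  node(4,1) S=74.7173 payoff=15.9927 vs cont=15.7226 → 15.9927 [stop]  node(4,2) S=107.3800 payoff=0.0000 vs cont=0.6093 → 0.6093 [wait]  node(4,3) S=154.3212 payoff=0.0000 vs cont=0.0000 → 0.0000 [wait]  node(4,4) S=221.7827 payoff=0.0000 vs cont=0.0000 → 0.0000 [wait]  ⇒ S*(4)=74.7173
t_3: node(3,0) S=62.3261 payoff=28.3839 vs cont=28.1137 → 28.3839 [stop]  node(3,1) S=89.5720 payoff=1.1380 vs cont=8.8440 → 8.8440 [wait]  node(3,2) S=128.7284 payoff=0.0000 vs cont=0.3262 → 0.3262 [wait]  node(3,3) S=185.0021 payoff=0.0000 vs cont=0.0000 → 0.0000 [wait]  ⇒ S*(3)=62.3261
t_2: node(2,0) S=74.7173 payoff=15.9927 vs cont=19.2797 → 19.2797 [wait]  node(2,1) S=107.3800 payoff=0.0000 vs cont=4.8859 → 4.8859 [wait]  node(2,2) S=154.3212 payoff=0.0000 vs cont=0.1747 → 0.1747 [wait]  ⇒ S*(2)=-
t_1: node(1,0) S=89.5720 payoff=1.1380 vs cont=12.5780 → 12.5780 [wait]  node(1,1) S=128.7284 payoff=0.0000 vs cont=2.6966 → 2.6966 [wait]  ⇒ S*(1)=-
t_0: node(0,0) S=107.3800 payoff=0.0000 vs cont=7.9793 → 7.9793 [wait]  ⇒ S*(0)=-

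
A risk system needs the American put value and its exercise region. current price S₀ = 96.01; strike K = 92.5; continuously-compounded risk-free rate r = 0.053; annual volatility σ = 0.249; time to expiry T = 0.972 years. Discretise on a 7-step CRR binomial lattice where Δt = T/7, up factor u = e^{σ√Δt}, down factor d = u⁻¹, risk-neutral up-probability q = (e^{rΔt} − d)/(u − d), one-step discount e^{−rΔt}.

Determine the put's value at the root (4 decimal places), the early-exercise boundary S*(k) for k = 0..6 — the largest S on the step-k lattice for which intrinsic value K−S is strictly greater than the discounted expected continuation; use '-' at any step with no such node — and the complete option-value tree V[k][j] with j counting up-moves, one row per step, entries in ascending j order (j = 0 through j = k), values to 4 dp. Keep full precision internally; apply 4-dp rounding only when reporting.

price = 6.0864
boundary = - - - 72.6820 66.2415 72.6820 79.7487
tree:
6.0864
9.3330 3.1351
13.8605 5.2294 1.2199
19.8180 8.4834 2.2588 0.2650
26.2585 13.2788 4.1169 0.5523 0.0000
32.1283 19.8180 7.3490 1.1509 0.0000 0.0000
37.4779 26.2585 12.7513 2.3983 0.0000 0.0000 0.0000
42.3535 32.1283 19.8180 4.9976 0.0000 0.0000 0.0000 0.0000

Δt=0.13886  u=1.09723  d=0.91139  q=0.51657  discount=0.99267
step 7 (expiry): payoffs max(K−S,0) = 42.3535 32.1283 19.8180 4.9976 0.0000 0.0000 0.0000 0.0000
step 6: (k=6,j=0): S=55.0221, (K−S)⁺=37.4779, hold=36.7996 ⇒ V=37.4779 exercise | (k=6,j=1): S=66.2415, (K−S)⁺=26.2585, hold=25.5802 ⇒ V=26.2585 exercise | (k=6,j=2): S=79.7487, (K−S)⁺=12.7513, hold=12.0731 ⇒ V=12.7513 exercise | (k=6,j=3): S=96.0100, (K−S)⁺=0.0000, hold=2.3983 ⇒ V=2.3983 continue | (k=6,j=4): S=115.5871, (K−S)⁺=0.0000, hold=0.0000 ⇒ V=0.0000 continue | (k=6,j=5): S=139.1562, (K−S)⁺=0.0000, hold=0.0000 ⇒ V=0.0000 continue | (k=6,j=6): S=167.5312, (K−S)⁺=0.0000, hold=0.0000 ⇒ V=0.0000 continue  boundary S*=79.7487
step 5: (k=5,j=0): S=60.3717, (K−S)⁺=32.1283, hold=31.4500 ⇒ V=32.1283 exercise | (k=5,j=1): S=72.6820, (K−S)⁺=19.8180, hold=19.1398 ⇒ V=19.8180 exercise | (k=5,j=2): S=87.5024, (K−S)⁺=4.9976, hold=7.3490 ⇒ V=7.3490 continue | (k=5,j=3): S=105.3448, (K−S)⁺=0.0000, hold=1.1509 ⇒ V=1.1509 continue | (k=5,j=4): S=126.8254, (K−S)⁺=0.0000, hold=0.0000 ⇒ V=0.0000 continue | (k=5,j=5): S=152.6860, (K−S)⁺=0.0000, hold=0.0000 ⇒ V=0.0000 continue  boundary S*=72.6820
step 4: (k=4,j=0): S=66.2415, (K−S)⁺=26.2585, hold=25.5802 ⇒ V=26.2585 exercise | (k=4,j=1): S=79.7487, (K−S)⁺=12.7513, hold=13.2788 ⇒ V=13.2788 continue | (k=4,j=2): S=96.0100, (K−S)⁺=0.0000, hold=4.1169 ⇒ V=4.1169 continue | (k=4,j=3): S=115.5871, (K−S)⁺=0.0000, hold=0.5523 ⇒ V=0.5523 continue | (k=4,j=4): S=139.1562, (K−S)⁺=0.0000, hold=0.0000 ⇒ V=0.0000 continue  boundary S*=66.2415
step 3: (k=3,j=0): S=72.6820, (K−S)⁺=19.8180, hold=19.4102 ⇒ V=19.8180 exercise | (k=3,j=1): S=87.5024, (K−S)⁺=4.9976, hold=8.4834 ⇒ V=8.4834 continue | (k=3,j=2): S=105.3448, (K−S)⁺=0.0000, hold=2.2588 ⇒ V=2.2588 continue | (k=3,j=3): S=126.8254, (K−S)⁺=0.0000, hold=0.2650 ⇒ V=0.2650 continue  boundary S*=72.6820
step 2: (k=2,j=0): S=79.7487, (K−S)⁺=12.7513, hold=13.8605 ⇒ V=13.8605 continue | (k=2,j=1): S=96.0100, (K−S)⁺=0.0000, hold=5.2294 ⇒ V=5.2294 continue | (k=2,j=2): S=115.5871, (K−S)⁺=0.0000, hold=1.2199 ⇒ V=1.2199 continue  boundary S*=-
step 1: (k=1,j=0): S=87.5024, (K−S)⁺=4.9976, hold=9.3330 ⇒ V=9.3330 continue | (k=1,j=1): S=105.3448, (K−S)⁺=0.0000, hold=3.1351 ⇒ V=3.1351 continue  boundary S*=-
step 0: (k=0,j=0): S=96.0100, (K−S)⁺=0.0000, hold=6.0864 ⇒ V=6.0864 continue  boundary S*=-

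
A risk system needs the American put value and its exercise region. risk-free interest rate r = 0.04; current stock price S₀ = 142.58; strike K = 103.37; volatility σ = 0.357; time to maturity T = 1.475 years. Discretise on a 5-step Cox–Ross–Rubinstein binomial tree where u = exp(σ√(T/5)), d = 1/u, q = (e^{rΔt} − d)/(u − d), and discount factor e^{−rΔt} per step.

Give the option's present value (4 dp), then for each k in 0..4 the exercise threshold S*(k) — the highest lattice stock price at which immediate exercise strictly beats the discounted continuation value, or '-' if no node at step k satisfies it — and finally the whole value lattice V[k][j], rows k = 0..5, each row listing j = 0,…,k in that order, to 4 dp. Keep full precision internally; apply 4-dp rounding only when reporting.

Δt=0.29500, u=1.21398, d=0.82374, q=0.48209, disc=e^(-rΔt)=0.98827
k=5 terminal: V=max(K-S,0) → 49.2935 23.6754 0.0000 0.0000 0.0000 0.0000
k=4: j=0 S=65.6476 intr=37.7224 cont=36.5098 V=37.7224[EX]; j=1 S=96.7473 intr=6.6227 cont=12.1178 V=12.1178[hold]; j=2 S=142.5800 intr=0.0000 cont=0.0000 V=0.0000[hold]; j=3 S=210.1254 intr=0.0000 cont=0.0000 V=0.0000[hold]; j=4 S=309.6696 intr=0.0000 cont=0.0000 V=0.0000[hold]  S*(4)=65.6476
k=3: j=0 S=79.6946 intr=23.6754 cont=25.0809 V=25.0809[hold]; j=1 S=117.4488 intr=0.0000 cont=6.2023 V=6.2023[hold]; j=2 S=173.0886 intr=0.0000 cont=0.0000 V=0.0000[hold]; j=3 S=255.0871 intr=0.0000 cont=0.0000 V=0.0000[hold]  S*(3)=-
k=2: j=0 S=96.7473 intr=6.6227 cont=15.7922 V=15.7922[hold]; j=1 S=142.5800 intr=0.0000 cont=3.1745 V=3.1745[hold]; j=2 S=210.1254 intr=0.0000 cont=0.0000 V=0.0000[hold]  S*(2)=-
k=1: j=0 S=117.4488 intr=0.0000 cont=9.5954 V=9.5954[hold]; j=1 S=173.0886 intr=0.0000 cont=1.6248 V=1.6248[hold]  S*(1)=-
k=0: j=0 S=142.5800 intr=0.0000 cont=5.6854 V=5.6854[hold]  S*(0)=-

price = 5.6854
boundary = - - - - 65.6476
tree:
5.6854
9.5954 1.6248
15.7922 3.1745 0.0000
25.0809 6.2023 0.0000 0.0000
37.7224 12.1178 0.0000 0.0000 0.0000
49.2935 23.6754 0.0000 0.0000 0.0000 0.0000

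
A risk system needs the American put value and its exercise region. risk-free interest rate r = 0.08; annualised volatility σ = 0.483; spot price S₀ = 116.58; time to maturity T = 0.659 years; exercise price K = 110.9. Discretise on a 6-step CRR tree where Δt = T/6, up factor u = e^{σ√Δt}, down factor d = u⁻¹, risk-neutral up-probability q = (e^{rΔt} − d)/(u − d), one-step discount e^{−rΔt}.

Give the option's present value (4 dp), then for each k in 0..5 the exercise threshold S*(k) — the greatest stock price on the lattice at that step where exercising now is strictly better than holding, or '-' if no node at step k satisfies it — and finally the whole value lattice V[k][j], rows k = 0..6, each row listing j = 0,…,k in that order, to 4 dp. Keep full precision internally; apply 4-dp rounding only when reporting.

Δt=0.10983  u=1.17359  d=0.85208  q=0.48752  discount=0.99125
step 6 (expiry): payoffs max(K−S,0) = 66.2815 49.4458 26.2577 0.0000 0.0000 0.0000 0.0000
step 5: (k=5,j=0): S=52.3640, (K−S)⁺=58.5360, hold=57.5658 ⇒ V=58.5360 exercise | (k=5,j=1): S=72.1223, (K−S)⁺=38.7777, hold=37.8075 ⇒ V=38.7777 exercise | (k=5,j=2): S=99.3358, (K−S)⁺=11.5642, hold=13.3389 ⇒ V=13.3389 continue | (k=5,j=3): S=136.8177, (K−S)⁺=0.0000, hold=0.0000 ⇒ V=0.0000 continue | (k=5,j=4): S=188.4424, (K−S)⁺=0.0000, hold=0.0000 ⇒ V=0.0000 continue | (k=5,j=5): S=259.5464, (K−S)⁺=0.0000, hold=0.0000 ⇒ V=0.0000 continue  boundary S*=72.1223
step 4: (k=4,j=0): S=61.4542, (K−S)⁺=49.4458, hold=48.4757 ⇒ V=49.4458 exercise | (k=4,j=1): S=84.6423, (K−S)⁺=26.2577, hold=26.1451 ⇒ V=26.2577 exercise | (k=4,j=2): S=116.5800, (K−S)⁺=0.0000, hold=6.7762 ⇒ V=6.7762 continue | (k=4,j=3): S=160.5685, (K−S)⁺=0.0000, hold=0.0000 ⇒ V=0.0000 continue | (k=4,j=4): S=221.1550, (K−S)⁺=0.0000, hold=0.0000 ⇒ V=0.0000 continue  boundary S*=84.6423
step 3: (k=3,j=0): S=72.1223, (K−S)⁺=38.7777, hold=37.8075 ⇒ V=38.7777 exercise | (k=3,j=1): S=99.3358, (K−S)⁺=11.5642, hold=16.6135 ⇒ V=16.6135 continue | (k=3,j=2): S=136.8177, (K−S)⁺=0.0000, hold=3.4423 ⇒ V=3.4423 continue | (k=3,j=3): S=188.4424, (K−S)⁺=0.0000, hold=0.0000 ⇒ V=0.0000 continue  boundary S*=72.1223
step 2: (k=2,j=0): S=84.6423, (K−S)⁺=26.2577, hold=27.7276 ⇒ V=27.7276 continue | (k=2,j=1): S=116.5800, (K−S)⁺=0.0000, hold=10.1031 ⇒ V=10.1031 continue | (k=2,j=2): S=160.5685, (K−S)⁺=0.0000, hold=1.7487 ⇒ V=1.7487 continue  boundary S*=-
step 1: (k=1,j=0): S=99.3358, (K−S)⁺=11.5642, hold=18.9680 ⇒ V=18.9680 continue | (k=1,j=1): S=136.8177, (K−S)⁺=0.0000, hold=5.9774 ⇒ V=5.9774 continue  boundary S*=-
step 0: (k=0,j=0): S=116.5800, (K−S)⁺=0.0000, hold=12.5243 ⇒ V=12.5243 continue  boundary S*=-

price = 12.5243
boundary = - - - 72.1223 84.6423 72.1223
tree:
12.5243
18.9680 5.9774
27.7276 10.1031 1.7487
38.7777 16.6135 3.4423 0.0000
49.4458 26.2577 6.7762 0.0000 0.0000
58.5360 38.7777 13.3389 0.0000 0.0000 0.0000
66.2815 49.4458 26.2577 0.0000 0.0000 0.0000 0.0000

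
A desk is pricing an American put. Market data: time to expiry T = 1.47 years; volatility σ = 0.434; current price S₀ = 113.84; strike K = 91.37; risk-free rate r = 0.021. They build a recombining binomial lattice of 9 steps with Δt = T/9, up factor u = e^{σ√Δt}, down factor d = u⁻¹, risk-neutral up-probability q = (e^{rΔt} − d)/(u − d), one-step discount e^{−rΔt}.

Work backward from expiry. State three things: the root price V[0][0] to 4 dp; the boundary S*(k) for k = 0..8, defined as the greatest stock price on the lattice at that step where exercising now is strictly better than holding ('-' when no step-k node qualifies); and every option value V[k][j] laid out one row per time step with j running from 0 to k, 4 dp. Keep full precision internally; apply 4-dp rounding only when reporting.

Δt=0.16333, u=1.19172, d=0.83912, q=0.46601, disc=e^(-rΔt)=0.99658
k=9 terminal: V=max(K-S,0) → 67.8887 58.0219 44.0090 24.1079 0.0000 0.0000 0.0000 0.0000 0.0000 0.0000
k=8: j=0 S=27.9831 intr=63.3869 cont=63.0740 V=63.3869[EX]; j=1 S=39.7417 intr=51.6283 cont=51.3155 V=51.6283[EX]; j=2 S=56.4411 intr=34.9289 cont=34.6160 V=34.9289[EX]; j=3 S=80.1577 intr=11.2123 cont=12.8294 V=12.8294[hold]; j=4 S=113.8400 intr=0.0000 cont=0.0000 V=0.0000[hold]; j=5 S=161.6756 intr=0.0000 cont=0.0000 V=0.0000[hold]; j=6 S=229.6118 intr=0.0000 cont=0.0000 V=0.0000[hold]; j=7 S=326.0948 intr=0.0000 cont=0.0000 V=0.0000[hold]; j=8 S=463.1199 intr=0.0000 cont=0.0000 V=0.0000[hold]  S*(8)=56.4411
k=7: j=0 S=33.3481 intr=58.0219 cont=57.7090 V=58.0219[EX]; j=1 S=47.3610 intr=44.0090 cont=43.6961 V=44.0090[EX]; j=2 S=67.2621 intr=24.1079 cont=24.5460 V=24.5460[hold]; j=3 S=95.5257 intr=0.0000 cont=6.8273 V=6.8273[hold]; j=4 S=135.6656 intr=0.0000 cont=0.0000 V=0.0000[hold]; j=5 S=192.6723 intr=0.0000 cont=0.0000 V=0.0000[hold]; j=6 S=273.6333 intr=0.0000 cont=0.0000 V=0.0000[hold]; j=7 S=388.6142 intr=0.0000 cont=0.0000 V=0.0000[hold]  S*(7)=47.3610
k=6: j=0 S=39.7417 intr=51.6283 cont=51.3155 V=51.6283[EX]; j=1 S=56.4411 intr=34.9289 cont=34.8195 V=34.9289[EX]; j=2 S=80.1577 intr=11.2123 cont=16.2332 V=16.2332[hold]; j=3 S=113.8400 intr=0.0000 cont=3.6333 V=3.6333[hold]; j=4 S=161.6756 intr=0.0000 cont=0.0000 V=0.0000[hold]; j=5 S=229.6118 intr=0.0000 cont=0.0000 V=0.0000[hold]; j=6 S=326.0948 intr=0.0000 cont=0.0000 V=0.0000[hold]  S*(6)=56.4411
k=5: j=0 S=47.3610 intr=44.0090 cont=43.6961 V=44.0090[EX]; j=1 S=67.2621 intr=24.1079 cont=26.1268 V=26.1268[hold]; j=2 S=95.5257 intr=0.0000 cont=10.3261 V=10.3261[hold]; j=3 S=135.6656 intr=0.0000 cont=1.9335 V=1.9335[hold]; j=4 S=192.6723 intr=0.0000 cont=0.0000 V=0.0000[hold]; j=5 S=273.6333 intr=0.0000 cont=0.0000 V=0.0000[hold]  S*(5)=47.3610
k=4: j=0 S=56.4411 intr=34.9289 cont=35.5536 V=35.5536[hold]; j=1 S=80.1577 intr=11.2123 cont=18.6993 V=18.6993[hold]; j=2 S=113.8400 intr=0.0000 cont=6.3931 V=6.3931[hold]; j=3 S=161.6756 intr=0.0000 cont=1.0289 V=1.0289[hold]; j=4 S=229.6118 intr=0.0000 cont=0.0000 V=0.0000[hold]  S*(4)=-
k=3: j=0 S=67.2621 intr=24.1079 cont=27.6046 V=27.6046[hold]; j=1 S=95.5257 intr=0.0000 cont=12.9201 V=12.9201[hold]; j=2 S=135.6656 intr=0.0000 cont=3.8800 V=3.8800[hold]; j=3 S=192.6723 intr=0.0000 cont=0.5476 V=0.5476[hold]  S*(3)=-
k=2: j=0 S=80.1577 intr=11.2123 cont=20.6904 V=20.6904[hold]; j=1 S=113.8400 intr=0.0000 cont=8.6776 V=8.6776[hold]; j=2 S=161.6756 intr=0.0000 cont=2.3191 V=2.3191[hold]  S*(2)=-
k=1: j=0 S=95.5257 intr=0.0000 cont=15.0407 V=15.0407[hold]; j=1 S=135.6656 intr=0.0000 cont=5.6949 V=5.6949[hold]  S*(1)=-
k=0: j=0 S=113.8400 intr=0.0000 cont=10.6489 V=10.6489[hold]  S*(0)=-

price = 10.6489
boundary = - - - - - 47.3610 56.4411 47.3610 56.4411
tree:
10.6489
15.0407 5.6949
20.6904 8.6776 2.3191
27.6046 12.9201 3.8800 0.5476
35.5536 18.6993 6.3931 1.0289 0.0000
44.0090 26.1268 10.3261 1.9335 0.0000 0.0000
51.6283 34.9289 16.2332 3.6333 0.0000 0.0000 0.0000
58.0219 44.0090 24.5460 6.8273 0.0000 0.0000 0.0000 0.0000
63.3869 51.6283 34.9289 12.8294 0.0000 0.0000 0.0000 0.0000 0.0000
67.8887 58.0219 44.0090 24.1079 0.0000 0.0000 0.0000 0.0000 0.0000 0.0000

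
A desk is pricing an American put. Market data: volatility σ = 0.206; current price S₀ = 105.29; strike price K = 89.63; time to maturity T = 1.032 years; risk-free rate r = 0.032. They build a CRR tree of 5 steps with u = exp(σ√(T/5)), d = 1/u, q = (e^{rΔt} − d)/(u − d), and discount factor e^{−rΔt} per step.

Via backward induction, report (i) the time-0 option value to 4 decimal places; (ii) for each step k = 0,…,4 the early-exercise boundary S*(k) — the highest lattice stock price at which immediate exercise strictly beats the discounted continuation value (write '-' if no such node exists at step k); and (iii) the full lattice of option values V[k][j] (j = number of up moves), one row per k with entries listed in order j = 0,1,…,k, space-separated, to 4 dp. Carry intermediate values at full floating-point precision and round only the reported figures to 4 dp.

price = 2.0881
boundary = - - - - 72.4115
tree:
2.0881
3.7207 0.5588
6.4654 1.1526 0.0000
10.8418 2.3774 0.0000 0.0000
17.2185 4.9036 0.0000 0.0000 0.0000
23.6879 10.1144 0.0000 0.0000 0.0000 0.0000

params: Δt=0.20640 u=1.09811 d=0.91066 q=0.51197 e^(-rΔt)=0.99342
t_5 payoffs: 23.6879 10.1144 0.0000 0.0000 0.0000 0.0000
t_4: node(4,0) S=72.4115 payoff=17.2185 vs cont=16.6285 → 17.2185 [stop]  node(4,1) S=87.3167 payoff=2.3133 vs cont=4.9036 → 4.9036 [wait]  node(4,2) S=105.2900 payoff=0.0000 vs cont=0.0000 → 0.0000 [wait]  node(4,3) S=126.9629 payoff=0.0000 vs cont=0.0000 → 0.0000 [wait]  node(4,4) S=153.0971 payoff=0.0000 vs cont=0.0000 → 0.0000 [wait]  ⇒ S*(4)=72.4115
t_3: node(3,0) S=79.5156 payoff=10.1144 vs cont=10.8418 → 10.8418 [wait]  node(3,1) S=95.8831 payoff=0.0000 vs cont=2.3774 → 2.3774 [wait]  node(3,2) S=115.6198 payoff=0.0000 vs cont=0.0000 → 0.0000 [wait]  node(3,3) S=139.4190 payoff=0.0000 vs cont=0.0000 → 0.0000 [wait]  ⇒ S*(3)=-
t_2: node(2,0) S=87.3167 payoff=2.3133 vs cont=6.4654 → 6.4654 [wait]  node(2,1) S=105.2900 payoff=0.0000 vs cont=1.1526 → 1.1526 [wait]  node(2,2) S=126.9629 payoff=0.0000 vs cont=0.0000 → 0.0000 [wait]  ⇒ S*(2)=-
t_1: node(1,0) S=95.8831 payoff=0.0000 vs cont=3.7207 → 3.7207 [wait]  node(1,1) S=115.6198 payoff=0.0000 vs cont=0.5588 → 0.5588 [wait]  ⇒ S*(1)=-
t_0: node(0,0) S=105.2900 payoff=0.0000 vs cont=2.0881 → 2.0881 [wait]  ⇒ S*(0)=-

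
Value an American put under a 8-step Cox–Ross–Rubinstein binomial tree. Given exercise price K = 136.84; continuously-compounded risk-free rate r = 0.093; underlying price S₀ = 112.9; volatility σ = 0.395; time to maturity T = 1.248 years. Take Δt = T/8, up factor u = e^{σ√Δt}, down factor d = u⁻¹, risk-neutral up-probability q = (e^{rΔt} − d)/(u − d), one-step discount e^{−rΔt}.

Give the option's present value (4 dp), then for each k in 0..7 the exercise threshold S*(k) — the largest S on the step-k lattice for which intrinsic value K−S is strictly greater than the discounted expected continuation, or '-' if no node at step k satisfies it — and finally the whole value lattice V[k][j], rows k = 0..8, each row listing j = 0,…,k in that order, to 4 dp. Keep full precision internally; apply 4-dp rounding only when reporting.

Δt=0.15600, u=1.16884, d=0.85555, q=0.50772, disc=e^(-rΔt)=0.98560
k=8 terminal: V=max(K-S,0) → 104.4321 92.5647 76.3515 54.2014 23.9400 0.0000 0.0000 0.0000 0.0000
k=7: j=0 S=37.8797 intr=98.9603 cont=96.9894 V=98.9603[EX]; j=1 S=51.7508 intr=85.0892 cont=83.1183 V=85.0892[EX]; j=2 S=70.7014 intr=66.1386 cont=64.1677 V=66.1386[EX]; j=3 S=96.5914 intr=40.2486 cont=38.2776 V=40.2486[EX]; j=4 S=131.9621 intr=4.8779 cont=11.6154 V=11.6154[hold]; j=5 S=180.2852 intr=0.0000 cont=0.0000 V=0.0000[hold]; j=6 S=246.3036 intr=0.0000 cont=0.0000 V=0.0000[hold]; j=7 S=336.4972 intr=0.0000 cont=0.0000 V=0.0000[hold]  S*(7)=96.5914
k=6: j=0 S=44.2753 intr=92.5647 cont=90.5937 V=92.5647[EX]; j=1 S=60.4885 intr=76.3515 cont=74.3806 V=76.3515[EX]; j=2 S=82.6386 intr=54.2014 cont=52.2304 V=54.2014[EX]; j=3 S=112.9000 intr=23.9400 cont=25.3406 V=25.3406[hold]; j=4 S=154.2427 intr=0.0000 cont=5.6357 V=5.6357[hold]; j=5 S=210.7247 intr=0.0000 cont=0.0000 V=0.0000[hold]; j=6 S=287.8897 intr=0.0000 cont=0.0000 V=0.0000[hold]  S*(6)=82.6386
k=5: j=0 S=51.7508 intr=85.0892 cont=83.1183 V=85.0892[EX]; j=1 S=70.7014 intr=66.1386 cont=64.1677 V=66.1386[EX]; j=2 S=96.5914 intr=40.2486 cont=38.9785 V=40.2486[EX]; j=3 S=131.9621 intr=4.8779 cont=15.1151 V=15.1151[hold]; j=4 S=180.2852 intr=0.0000 cont=2.7344 V=2.7344[hold]; j=5 S=246.3036 intr=0.0000 cont=0.0000 V=0.0000[hold]  S*(5)=96.5914
k=4: j=0 S=60.4885 intr=76.3515 cont=74.3806 V=76.3515[EX]; j=1 S=82.6386 intr=54.2014 cont=52.2304 V=54.2014[EX]; j=2 S=112.9000 intr=23.9400 cont=27.0918 V=27.0918[hold]; j=3 S=154.2427 intr=0.0000 cont=8.7019 V=8.7019[hold]; j=4 S=210.7247 intr=0.0000 cont=1.3267 V=1.3267[hold]  S*(4)=82.6386
k=3: j=0 S=70.7014 intr=66.1386 cont=64.1677 V=66.1386[EX]; j=1 S=96.5914 intr=40.2486 cont=39.8548 V=40.2486[EX]; j=2 S=131.9621 intr=4.8779 cont=17.4992 V=17.4992[hold]; j=3 S=180.2852 intr=0.0000 cont=4.8860 V=4.8860[hold]  S*(3)=96.5914
k=2: j=0 S=82.6386 intr=54.2014 cont=52.2304 V=54.2014[EX]; j=1 S=112.9000 intr=23.9400 cont=28.2849 V=28.2849[hold]; j=2 S=154.2427 intr=0.0000 cont=10.9354 V=10.9354[hold]  S*(2)=82.6386
k=1: j=0 S=96.5914 intr=40.2486 cont=40.4518 V=40.4518[hold]; j=1 S=131.9621 intr=4.8779 cont=19.1956 V=19.1956[hold]  S*(1)=-
k=0: j=0 S=112.9000 intr=23.9400 cont=29.2324 V=29.2324[hold]  S*(0)=-

price = 29.2324
boundary = - - 82.6386 96.5914 82.6386 96.5914 82.6386 96.5914
tree:
29.2324
40.4518 19.1956
54.2014 28.2849 10.9354
66.1386 40.2486 17.4992 4.8860
76.3515 54.2014 27.0918 8.7019 1.3267
85.0892 66.1386 40.2486 15.1151 2.7344 0.0000
92.5647 76.3515 54.2014 25.3406 5.6357 0.0000 0.0000
98.9603 85.0892 66.1386 40.2486 11.6154 0.0000 0.0000 0.0000
104.4321 92.5647 76.3515 54.2014 23.9400 0.0000 0.0000 0.0000 0.0000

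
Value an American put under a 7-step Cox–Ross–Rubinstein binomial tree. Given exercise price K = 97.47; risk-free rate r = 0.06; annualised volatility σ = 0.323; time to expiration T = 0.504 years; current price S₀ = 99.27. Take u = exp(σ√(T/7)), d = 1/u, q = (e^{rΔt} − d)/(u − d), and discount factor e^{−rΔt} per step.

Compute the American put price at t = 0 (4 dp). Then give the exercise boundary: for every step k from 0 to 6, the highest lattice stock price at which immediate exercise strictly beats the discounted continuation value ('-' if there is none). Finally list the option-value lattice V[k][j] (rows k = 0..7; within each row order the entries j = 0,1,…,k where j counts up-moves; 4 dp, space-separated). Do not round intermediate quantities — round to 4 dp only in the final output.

Δt=0.07200, u=1.09054, d=0.91698, q=0.50329, disc=e^(-rΔt)=0.99569
k=7 terminal: V=max(K-S,0) → 43.3527 33.1099 20.9285 6.4414 0.0000 0.0000 0.0000 0.0000
k=6: j=0 S=59.0169 intr=38.4531 cont=38.0330 V=38.4531[EX]; j=1 S=70.1870 intr=27.2830 cont=26.8628 V=27.2830[EX]; j=2 S=83.4713 intr=13.9987 cont=13.5785 V=13.9987[EX]; j=3 S=99.2700 intr=0.0000 cont=3.1857 V=3.1857[hold]; j=4 S=118.0589 intr=0.0000 cont=0.0000 V=0.0000[hold]; j=5 S=140.4039 intr=0.0000 cont=0.0000 V=0.0000[hold]; j=6 S=166.9782 intr=0.0000 cont=0.0000 V=0.0000[hold]  S*(6)=83.4713
k=5: j=0 S=64.3601 intr=33.1099 cont=32.6898 V=33.1099[EX]; j=1 S=76.5415 intr=20.9285 cont=20.5083 V=20.9285[EX]; j=2 S=91.0286 intr=6.4414 cont=8.5197 V=8.5197[hold]; j=3 S=108.2576 intr=0.0000 cont=1.5756 V=1.5756[hold]; j=4 S=128.7475 intr=0.0000 cont=0.0000 V=0.0000[hold]; j=5 S=153.1156 intr=0.0000 cont=0.0000 V=0.0000[hold]  S*(5)=76.5415
k=4: j=0 S=70.1870 intr=27.2830 cont=26.8628 V=27.2830[EX]; j=1 S=83.4713 intr=13.9987 cont=14.6200 V=14.6200[hold]; j=2 S=99.2700 intr=0.0000 cont=5.0031 V=5.0031[hold]; j=3 S=118.0589 intr=0.0000 cont=0.7792 V=0.7792[hold]; j=4 S=140.4039 intr=0.0000 cont=0.0000 V=0.0000[hold]  S*(4)=70.1870
k=3: j=0 S=76.5415 intr=20.9285 cont=20.8197 V=20.9285[EX]; j=1 S=91.0286 intr=6.4414 cont=9.7377 V=9.7377[hold]; j=2 S=108.2576 intr=0.0000 cont=2.8649 V=2.8649[hold]; j=3 S=128.7475 intr=0.0000 cont=0.3854 V=0.3854[hold]  S*(3)=76.5415
k=2: j=0 S=83.4713 intr=13.9987 cont=15.2303 V=15.2303[hold]; j=1 S=99.2700 intr=0.0000 cont=6.2516 V=6.2516[hold]; j=2 S=118.0589 intr=0.0000 cont=1.6100 V=1.6100[hold]  S*(2)=-
k=1: j=0 S=91.0286 intr=6.4414 cont=10.6653 V=10.6653[hold]; j=1 S=108.2576 intr=0.0000 cont=3.8987 V=3.8987[hold]  S*(1)=-
k=0: j=0 S=99.2700 intr=0.0000 cont=7.2284 V=7.2284[hold]  S*(0)=-

price = 7.2284
boundary = - - - 76.5415 70.1870 76.5415 83.4713
tree:
7.2284
10.6653 3.8987
15.2303 6.2516 1.6100
20.9285 9.7377 2.8649 0.3854
27.2830 14.6200 5.0031 0.7792 0.0000
33.1099 20.9285 8.5197 1.5756 0.0000 0.0000
38.4531 27.2830 13.9987 3.1857 0.0000 0.0000 0.0000
43.3527 33.1099 20.9285 6.4414 0.0000 0.0000 0.0000 0.0000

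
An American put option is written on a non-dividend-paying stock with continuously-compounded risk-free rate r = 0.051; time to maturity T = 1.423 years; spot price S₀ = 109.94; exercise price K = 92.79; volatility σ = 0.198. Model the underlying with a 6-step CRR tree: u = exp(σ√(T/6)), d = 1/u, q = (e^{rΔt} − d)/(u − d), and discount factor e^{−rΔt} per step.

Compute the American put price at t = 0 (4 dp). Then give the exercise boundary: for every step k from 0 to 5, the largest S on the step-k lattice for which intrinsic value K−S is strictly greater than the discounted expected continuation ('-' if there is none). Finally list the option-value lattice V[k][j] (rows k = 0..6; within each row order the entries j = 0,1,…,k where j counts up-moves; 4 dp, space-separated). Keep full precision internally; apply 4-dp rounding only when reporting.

Δt=0.23717, u=1.10123, d=0.90808, q=0.53891, disc=e^(-rΔt)=0.98798
k=6 terminal: V=max(K-S,0) → 31.1456 18.0338 2.1329 0.0000 0.0000 0.0000 0.0000
k=5: j=0 S=67.8845 intr=24.9055 cont=23.7900 V=24.9055[EX]; j=1 S=82.3236 intr=10.4664 cont=9.3508 V=10.4664[EX]; j=2 S=99.8340 intr=0.0000 cont=0.9716 V=0.9716[hold]; j=3 S=121.0690 intr=0.0000 cont=0.0000 V=0.0000[hold]; j=4 S=146.8206 intr=0.0000 cont=0.0000 V=0.0000[hold]; j=5 S=178.0496 intr=0.0000 cont=0.0000 V=0.0000[hold]  S*(5)=82.3236
k=4: j=0 S=74.7562 intr=18.0338 cont=16.9182 V=18.0338[EX]; j=1 S=90.6571 intr=2.1329 cont=5.2852 V=5.2852[hold]; j=2 S=109.9400 intr=0.0000 cont=0.4426 V=0.4426[hold]; j=3 S=133.3245 intr=0.0000 cont=0.0000 V=0.0000[hold]; j=4 S=161.6829 intr=0.0000 cont=0.0000 V=0.0000[hold]  S*(4)=74.7562
k=3: j=0 S=82.3236 intr=10.4664 cont=11.0292 V=11.0292[hold]; j=1 S=99.8340 intr=0.0000 cont=2.6433 V=2.6433[hold]; j=2 S=121.0690 intr=0.0000 cont=0.2016 V=0.2016[hold]; j=3 S=146.8206 intr=0.0000 cont=0.0000 V=0.0000[hold]  S*(3)=-
k=2: j=0 S=90.6571 intr=2.1329 cont=6.4316 V=6.4316[hold]; j=1 S=109.9400 intr=0.0000 cont=1.3115 V=1.3115[hold]; j=2 S=133.3245 intr=0.0000 cont=0.0919 V=0.0919[hold]  S*(2)=-
k=1: j=0 S=99.8340 intr=0.0000 cont=3.6282 V=3.6282[hold]; j=1 S=121.0690 intr=0.0000 cont=0.6463 V=0.6463[hold]  S*(1)=-
k=0: j=0 S=109.9400 intr=0.0000 cont=1.9969 V=1.9969[hold]  S*(0)=-

price = 1.9969
boundary = - - - - 74.7562 82.3236
tree:
1.9969
3.6282 0.6463
6.4316 1.3115 0.0919
11.0292 2.6433 0.2016 0.0000
18.0338 5.2852 0.4426 0.0000 0.0000
24.9055 10.4664 0.9716 0.0000 0.0000 0.0000
31.1456 18.0338 2.1329 0.0000 0.0000 0.0000 0.0000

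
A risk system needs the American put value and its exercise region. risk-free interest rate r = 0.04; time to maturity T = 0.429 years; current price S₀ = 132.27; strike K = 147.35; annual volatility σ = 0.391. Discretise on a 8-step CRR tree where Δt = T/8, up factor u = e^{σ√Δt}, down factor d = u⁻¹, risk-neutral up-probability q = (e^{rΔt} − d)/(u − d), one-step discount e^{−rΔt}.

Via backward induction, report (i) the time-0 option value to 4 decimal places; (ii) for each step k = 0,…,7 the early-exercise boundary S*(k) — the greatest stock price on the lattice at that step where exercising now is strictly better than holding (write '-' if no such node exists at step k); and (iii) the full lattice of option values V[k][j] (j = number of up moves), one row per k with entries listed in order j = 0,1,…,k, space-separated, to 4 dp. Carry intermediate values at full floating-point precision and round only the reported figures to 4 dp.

params: Δt=0.05362 u=1.09477 d=0.91343 q=0.48922 e^(-rΔt)=0.99786
t_8 payoffs: 83.2469 70.5211 55.2690 36.9890 15.0800 0.0000 0.0000 0.0000 0.0000
t_7: node(7,0) S=70.1781 payoff=77.1719 vs cont=76.8562 → 77.1719 [stop]  node(7,1) S=84.1099 payoff=63.2401 vs cont=62.9244 → 63.2401 [stop]  node(7,2) S=100.8075 payoff=46.5425 vs cont=46.2268 → 46.5425 [stop]  node(7,3) S=120.8199 payoff=26.5301 vs cont=26.2144 → 26.5301 [stop]  node(7,4) S=144.8052 payoff=2.5448 vs cont=7.6860 → 7.6860 [wait]  node(7,5) S=173.5521 payoff=0.0000 vs cont=0.0000 → 0.0000 [wait]  node(7,6) S=208.0058 payoff=0.0000 vs cont=0.0000 → 0.0000 [wait]  node(7,7) S=249.2993 payoff=0.0000 vs cont=0.0000 → 0.0000 [wait]  ⇒ S*(7)=120.8199
t_6: node(6,0) S=76.8289 payoff=70.5211 vs cont=70.2054 → 70.5211 [stop]  node(6,1) S=92.0810 payoff=55.2690 vs cont=54.9533 → 55.2690 [stop]  node(6,2) S=110.3610 payoff=36.9890 vs cont=36.6733 → 36.9890 [stop]  node(6,3) S=132.2700 payoff=15.0800 vs cont=17.2741 → 17.2741 [wait]  node(6,4) S=158.5284 payoff=0.0000 vs cont=3.9175 → 3.9175 [wait]  node(6,5) S=189.9996 payoff=0.0000 vs cont=0.0000 → 0.0000 [wait]  node(6,6) S=227.7185 payoff=0.0000 vs cont=0.0000 → 0.0000 [wait]  ⇒ S*(6)=110.3610
t_5: node(5,0) S=84.1099 payoff=63.2401 vs cont=62.9244 → 63.2401 [stop]  node(5,1) S=100.8075 payoff=46.5425 vs cont=46.2268 → 46.5425 [stop]  node(5,2) S=120.8199 payoff=26.5301 vs cont=27.2855 → 27.2855 [wait]  node(5,3) S=144.8052 payoff=2.5448 vs cont=10.7167 → 10.7167 [wait]  node(5,4) S=173.5521 payoff=0.0000 vs cont=1.9967 → 1.9967 [wait]  node(5,5) S=208.0058 payoff=0.0000 vs cont=0.0000 → 0.0000 [wait]  ⇒ S*(5)=100.8075
t_4: node(4,0) S=92.0810 payoff=55.2690 vs cont=54.9533 → 55.2690 [stop]  node(4,1) S=110.3610 payoff=36.9890 vs cont=37.0420 → 37.0420 [wait]  node(4,2) S=132.2700 payoff=15.0800 vs cont=19.1386 → 19.1386 [wait]  node(4,3) S=158.5284 payoff=0.0000 vs cont=6.4369 → 6.4369 [wait]  node(4,4) S=189.9996 payoff=0.0000 vs cont=1.0177 → 1.0177 [wait]  ⇒ S*(4)=92.0810
t_3: node(3,0) S=100.8075 payoff=46.5425 vs cont=46.2527 → 46.5425 [stop]  node(3,1) S=120.8199 payoff=26.5301 vs cont=28.2227 → 28.2227 [wait]  node(3,2) S=144.8052 payoff=2.5448 vs cont=12.8970 → 12.8970 [wait]  node(3,3) S=173.5521 payoff=0.0000 vs cont=3.7776 → 3.7776 [wait]  ⇒ S*(3)=100.8075
t_2: node(2,0) S=110.3610 payoff=36.9890 vs cont=37.4995 → 37.4995 [wait]  node(2,1) S=132.2700 payoff=15.0800 vs cont=20.6806 → 20.6806 [wait]  node(2,2) S=158.5284 payoff=0.0000 vs cont=8.4175 → 8.4175 [wait]  ⇒ S*(2)=-
t_1: node(1,0) S=120.8199 payoff=26.5301 vs cont=29.2086 → 29.2086 [wait]  node(1,1) S=144.8052 payoff=2.5448 vs cont=14.6498 → 14.6498 [wait]  ⇒ S*(1)=-
t_0: node(0,0) S=132.2700 payoff=15.0800 vs cont=22.0388 → 22.0388 [wait]  ⇒ S*(0)=-

price = 22.0388
boundary = - - - 100.8075 92.0810 100.8075 110.3610 120.8199
tree:
22.0388
29.2086 14.6498
37.4995 20.6806 8.4175
46.5425 28.2227 12.8970 3.7776
55.2690 37.0420 19.1386 6.4369 1.0177
63.2401 46.5425 27.2855 10.7167 1.9967 0.0000
70.5211 55.2690 36.9890 17.2741 3.9175 0.0000 0.0000
77.1719 63.2401 46.5425 26.5301 7.6860 0.0000 0.0000 0.0000
83.2469 70.5211 55.2690 36.9890 15.0800 0.0000 0.0000 0.0000 0.0000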